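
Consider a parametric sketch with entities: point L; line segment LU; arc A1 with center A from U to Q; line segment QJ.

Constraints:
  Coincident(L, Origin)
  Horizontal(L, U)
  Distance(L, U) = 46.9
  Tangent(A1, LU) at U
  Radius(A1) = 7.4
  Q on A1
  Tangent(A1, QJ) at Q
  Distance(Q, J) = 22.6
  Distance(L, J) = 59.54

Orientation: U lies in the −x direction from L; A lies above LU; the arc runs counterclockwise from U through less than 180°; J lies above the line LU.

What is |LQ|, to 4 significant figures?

41.80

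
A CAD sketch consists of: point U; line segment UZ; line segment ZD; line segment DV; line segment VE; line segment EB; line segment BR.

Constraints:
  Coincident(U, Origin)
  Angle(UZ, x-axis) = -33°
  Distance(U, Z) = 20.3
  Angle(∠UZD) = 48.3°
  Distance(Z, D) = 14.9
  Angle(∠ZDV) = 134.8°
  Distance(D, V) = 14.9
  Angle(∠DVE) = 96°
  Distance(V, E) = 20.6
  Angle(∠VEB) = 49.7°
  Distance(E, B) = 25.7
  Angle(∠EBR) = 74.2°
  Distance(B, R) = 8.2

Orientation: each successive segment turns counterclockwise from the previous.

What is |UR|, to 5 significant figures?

13.342

∠VEB = 49.7° gives EB at -1.8000° from the x-axis; with |EB| = 25.7, B = (14.609, -3.6405). ∠EBR = 74.2° gives BR at 104.00° from the x-axis; with |BR| = 8.2, R = (12.625, 4.3159). Then |UR| = |R − U| = 13.342.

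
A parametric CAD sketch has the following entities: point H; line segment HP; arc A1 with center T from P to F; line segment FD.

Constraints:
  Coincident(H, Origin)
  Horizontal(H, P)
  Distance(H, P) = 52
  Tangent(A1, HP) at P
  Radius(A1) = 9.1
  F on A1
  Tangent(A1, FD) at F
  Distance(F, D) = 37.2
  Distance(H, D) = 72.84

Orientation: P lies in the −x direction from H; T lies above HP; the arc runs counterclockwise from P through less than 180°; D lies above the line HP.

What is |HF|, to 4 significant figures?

45.03

Checks: |HP| = 52.00 ✓; |TF| = 9.100 ✓; ∠(TF, FD) = 90.00° ✓; |FD| = 37.20 ✓; |HD| = 72.84 ✓.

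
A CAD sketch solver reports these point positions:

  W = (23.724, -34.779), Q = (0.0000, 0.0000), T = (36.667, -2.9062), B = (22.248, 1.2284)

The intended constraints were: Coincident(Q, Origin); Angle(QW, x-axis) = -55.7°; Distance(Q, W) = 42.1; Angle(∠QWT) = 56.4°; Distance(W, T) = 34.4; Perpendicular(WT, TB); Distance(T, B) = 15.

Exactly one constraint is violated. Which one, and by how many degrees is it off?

Perpendicular(WT, TB) — off by 6.10°.

Q = (0.00, 0.00) ✓; QW at -55.70° ✓; |QW| = 42.10 ✓; ∠QWT = 56.40° ✓; |WT| = 34.40 ✓; ∠(WT, TB) = 96.10° ✗; |TB| = 15.00 ✓.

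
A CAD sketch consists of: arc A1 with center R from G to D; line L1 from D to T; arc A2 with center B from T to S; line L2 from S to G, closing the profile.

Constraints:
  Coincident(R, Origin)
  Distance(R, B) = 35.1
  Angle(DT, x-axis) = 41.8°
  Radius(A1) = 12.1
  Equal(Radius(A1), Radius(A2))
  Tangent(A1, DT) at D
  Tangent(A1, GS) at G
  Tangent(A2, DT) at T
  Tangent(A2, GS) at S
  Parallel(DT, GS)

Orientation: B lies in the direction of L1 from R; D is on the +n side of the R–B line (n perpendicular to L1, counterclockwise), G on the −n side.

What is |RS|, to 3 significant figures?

37.1

Tangency of A1 to both parallel lines with radius 12.1 puts D and G at R ± 12.1·n: D = (-8.07, 9.02), G = (8.07, -9.02). Equal radii place T and S the same way about B: T = B + 12.1·n = (18.1, 32.4), S = B − 12.1·n = (34.2, 14.4). Then |RS| = |S − R| = 37.1.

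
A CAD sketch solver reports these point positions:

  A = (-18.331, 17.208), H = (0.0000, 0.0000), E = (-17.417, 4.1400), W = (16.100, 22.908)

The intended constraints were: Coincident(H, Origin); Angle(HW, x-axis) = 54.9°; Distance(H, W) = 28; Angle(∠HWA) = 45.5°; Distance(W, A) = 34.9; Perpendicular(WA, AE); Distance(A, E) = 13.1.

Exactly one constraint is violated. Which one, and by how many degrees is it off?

Perpendicular(WA, AE) — off by 5.40°.

H = (0.00, 0.00) ✓; HW at 54.90° ✓; |HW| = 28.00 ✓; ∠HWA = 45.50° ✓; |WA| = 34.90 ✓; ∠(WA, AE) = 84.60° ✗; |AE| = 13.10 ✓.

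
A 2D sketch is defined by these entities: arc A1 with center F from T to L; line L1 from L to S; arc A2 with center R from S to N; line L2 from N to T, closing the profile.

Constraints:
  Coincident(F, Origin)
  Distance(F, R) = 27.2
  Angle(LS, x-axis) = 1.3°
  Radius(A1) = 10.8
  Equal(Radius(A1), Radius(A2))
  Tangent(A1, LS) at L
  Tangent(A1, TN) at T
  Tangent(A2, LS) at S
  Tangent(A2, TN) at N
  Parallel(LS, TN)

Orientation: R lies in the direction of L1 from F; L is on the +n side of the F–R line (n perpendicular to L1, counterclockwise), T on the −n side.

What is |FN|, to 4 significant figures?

29.27

Tangency of A1 to both parallel lines with radius 10.8 puts L and T at F ± 10.8·n: L = (-0.2450, 10.80), T = (0.2450, -10.80). Equal radii place S and N the same way about R: S = R + 10.8·n = (26.95, 11.41), N = R − 10.8·n = (27.44, -10.18). Then |FN| = |N − F| = 29.27.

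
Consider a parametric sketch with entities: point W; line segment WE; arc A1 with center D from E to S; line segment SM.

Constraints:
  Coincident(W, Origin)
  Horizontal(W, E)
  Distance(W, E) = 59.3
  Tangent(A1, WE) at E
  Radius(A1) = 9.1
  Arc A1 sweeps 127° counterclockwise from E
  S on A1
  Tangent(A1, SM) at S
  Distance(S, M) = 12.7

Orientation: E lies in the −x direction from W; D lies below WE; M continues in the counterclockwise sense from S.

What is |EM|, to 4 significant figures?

24.72

On A1, E sits at bearing 90° from D; a 127° counterclockwise sweep puts S at bearing 217°, so S = D + 9.1·(cos 217°, sin 217°) = (-66.57, -14.58). Since A1 is tangent to SM there, DS ⟂ SM, so SM runs along (−sin 217°, cos 217°); with |SM| = 12.7, M = (-58.92, -24.72). Then |EM| = |M − E| = 24.72.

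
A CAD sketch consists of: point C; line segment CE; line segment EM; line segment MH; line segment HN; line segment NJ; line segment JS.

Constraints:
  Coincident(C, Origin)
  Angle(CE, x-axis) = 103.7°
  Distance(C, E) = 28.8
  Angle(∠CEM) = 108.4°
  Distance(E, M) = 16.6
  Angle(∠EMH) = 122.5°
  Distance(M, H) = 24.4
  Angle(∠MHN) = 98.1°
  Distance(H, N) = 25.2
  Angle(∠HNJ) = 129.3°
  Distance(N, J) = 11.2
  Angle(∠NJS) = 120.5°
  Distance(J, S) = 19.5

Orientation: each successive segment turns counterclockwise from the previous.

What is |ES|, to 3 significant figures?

18.2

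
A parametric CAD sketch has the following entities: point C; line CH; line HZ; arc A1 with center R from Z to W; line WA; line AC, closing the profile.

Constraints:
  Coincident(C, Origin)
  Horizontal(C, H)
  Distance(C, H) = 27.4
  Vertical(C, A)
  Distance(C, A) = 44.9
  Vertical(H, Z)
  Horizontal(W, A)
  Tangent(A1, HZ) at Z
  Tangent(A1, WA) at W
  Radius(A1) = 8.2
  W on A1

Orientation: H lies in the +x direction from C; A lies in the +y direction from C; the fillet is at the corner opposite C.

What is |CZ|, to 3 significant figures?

45.8

C is at the origin; CH is horizontal with |CH| = 27.4 and H on the +x side, so H = (27.4, 0.00). CA is vertical with |CA| = 44.9 and A on the +y side, so A = (0.00, 44.9). The virtual corner opposite C is at (27.4, 44.9). Since A1 is tangent to HZ there, RZ ⟂ HZ and the tangent condition forces RW to be normal to WA, with radius 8.2, so the center R sits 8.2 in from both sides at R = (19.2, 36.7). That places the tangent points at Z = (27.4, 36.7) on HZ and W = (19.2, 44.9) on WA. Then |CZ| = |Z − C| = 45.8.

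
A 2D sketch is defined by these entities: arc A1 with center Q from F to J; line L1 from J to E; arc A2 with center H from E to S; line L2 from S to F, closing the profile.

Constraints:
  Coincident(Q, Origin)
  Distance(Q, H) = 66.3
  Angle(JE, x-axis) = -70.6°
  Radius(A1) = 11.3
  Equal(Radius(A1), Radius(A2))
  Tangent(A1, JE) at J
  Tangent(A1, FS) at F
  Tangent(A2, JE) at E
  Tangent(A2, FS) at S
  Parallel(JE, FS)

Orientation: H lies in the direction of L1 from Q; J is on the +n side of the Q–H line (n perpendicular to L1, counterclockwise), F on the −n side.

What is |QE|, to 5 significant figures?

67.256

The slot axis is L1's direction at -70.6°, so u = (cos -70.6°, sin -70.6°) = (0.33216, -0.94322) and n = (−sin -70.6°, cos -70.6°) = (0.94322, 0.33216). Q is at the origin and H lies 66.3 along u from Q, so H = 66.3·u = (22.022, -62.536). Tangency of A1 to both parallel lines with radius 11.3 puts J and F at Q ± 11.3·n: J = (10.658, 3.7534), F = (-10.658, -3.7534). Equal radii place E and S the same way about H: E = H + 11.3·n = (32.681, -58.782), S = H − 11.3·n = (11.364, -66.289). Then |QE| = |E − Q| = 67.256.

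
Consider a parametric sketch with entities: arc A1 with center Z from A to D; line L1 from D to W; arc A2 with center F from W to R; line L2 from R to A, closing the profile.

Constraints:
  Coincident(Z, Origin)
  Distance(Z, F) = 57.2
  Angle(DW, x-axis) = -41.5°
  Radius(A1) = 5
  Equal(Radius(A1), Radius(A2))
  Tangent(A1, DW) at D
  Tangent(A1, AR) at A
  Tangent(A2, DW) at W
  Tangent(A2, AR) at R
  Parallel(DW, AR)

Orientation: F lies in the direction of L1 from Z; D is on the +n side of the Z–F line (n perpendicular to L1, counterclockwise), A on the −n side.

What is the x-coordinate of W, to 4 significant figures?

46.15

Tangency of A1 to both parallel lines with radius 5.0 puts D and A at Z ± 5.0·n: D = (3.313, 3.745), A = (-3.313, -3.745). Equal radii place W and R the same way about F: W = F + 5.0·n = (46.15, -34.16), R = F − 5.0·n = (39.53, -41.65). So W.x = 46.15.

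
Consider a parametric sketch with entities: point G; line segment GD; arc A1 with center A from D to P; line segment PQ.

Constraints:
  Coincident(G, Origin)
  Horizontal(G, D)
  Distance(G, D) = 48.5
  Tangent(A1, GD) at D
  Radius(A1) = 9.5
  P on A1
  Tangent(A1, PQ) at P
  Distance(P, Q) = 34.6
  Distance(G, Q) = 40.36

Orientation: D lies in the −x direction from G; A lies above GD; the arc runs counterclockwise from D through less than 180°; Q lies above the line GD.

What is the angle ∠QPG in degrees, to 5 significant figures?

64.232°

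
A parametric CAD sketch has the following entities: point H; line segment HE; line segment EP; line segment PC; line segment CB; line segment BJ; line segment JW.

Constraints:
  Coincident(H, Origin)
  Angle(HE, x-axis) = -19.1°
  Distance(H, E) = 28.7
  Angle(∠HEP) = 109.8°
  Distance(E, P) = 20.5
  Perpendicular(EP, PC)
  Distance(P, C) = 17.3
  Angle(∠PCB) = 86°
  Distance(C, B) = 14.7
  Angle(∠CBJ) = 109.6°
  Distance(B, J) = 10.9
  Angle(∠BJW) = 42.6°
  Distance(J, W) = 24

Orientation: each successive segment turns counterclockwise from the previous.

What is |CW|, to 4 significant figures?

3.019

∠CBJ = 109.6° gives BJ at -54.50° from the x-axis; with |BJ| = 10.9, J = (24.45, -3.503). ∠BJW = 42.6° gives JW at 82.90° from the x-axis; with |JW| = 24.0, W = (27.42, 20.31). Then |CW| = |W − C| = 3.019.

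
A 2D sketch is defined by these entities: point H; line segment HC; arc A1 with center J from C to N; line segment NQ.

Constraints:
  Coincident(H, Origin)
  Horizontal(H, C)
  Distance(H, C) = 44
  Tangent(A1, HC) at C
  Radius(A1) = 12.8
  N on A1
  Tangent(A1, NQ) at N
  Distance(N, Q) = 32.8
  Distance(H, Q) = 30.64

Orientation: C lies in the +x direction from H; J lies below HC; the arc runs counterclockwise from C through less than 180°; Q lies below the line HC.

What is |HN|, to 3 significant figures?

34.9

Checks: |JN| = 12.80 ✓; ∠(JN, NQ) = 90.00° ✓; |NQ| = 32.80 ✓; |HQ| = 30.64 ✓.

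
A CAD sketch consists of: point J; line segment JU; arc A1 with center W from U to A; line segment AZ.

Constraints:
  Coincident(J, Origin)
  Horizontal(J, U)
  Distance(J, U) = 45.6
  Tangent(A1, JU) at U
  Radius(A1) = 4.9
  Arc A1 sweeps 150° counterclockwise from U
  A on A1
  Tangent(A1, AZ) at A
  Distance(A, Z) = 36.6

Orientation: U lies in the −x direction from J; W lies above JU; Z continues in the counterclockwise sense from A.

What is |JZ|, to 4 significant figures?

79.72

On A1, U sits at bearing -90° from W; a 150° counterclockwise sweep puts A at bearing 60°, so A = W + 4.9·(cos 60°, sin 60°) = (-43.15, 9.144). A1 meets AZ tangentially, so WA is at right angles to AZ, so AZ runs along (−sin 60°, cos 60°); with |AZ| = 36.6, Z = (-74.85, 27.44). Then |JZ| = |Z − J| = 79.72.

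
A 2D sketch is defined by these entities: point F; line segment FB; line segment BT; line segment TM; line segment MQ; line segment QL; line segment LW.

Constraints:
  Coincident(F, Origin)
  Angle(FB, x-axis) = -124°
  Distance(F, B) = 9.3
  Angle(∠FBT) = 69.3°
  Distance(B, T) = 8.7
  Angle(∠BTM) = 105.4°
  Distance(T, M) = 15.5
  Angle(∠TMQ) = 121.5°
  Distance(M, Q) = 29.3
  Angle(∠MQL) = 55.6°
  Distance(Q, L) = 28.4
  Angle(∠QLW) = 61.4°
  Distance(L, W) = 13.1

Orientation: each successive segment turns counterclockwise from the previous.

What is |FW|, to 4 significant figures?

5.383

F is at the origin; FB runs at -124.0° with length 9.3, so B = (-5.200, -7.710). ∠FBT = 69.3° gives BT at -13.30° from the x-axis; with |BT| = 8.7, T = (3.266, -9.711). ∠BTM = 105.4° gives TM at 61.30° from the x-axis; with |TM| = 15.5, M = (10.71, 3.884). ∠TMQ = 121.5° gives MQ at 119.8° from the x-axis; with |MQ| = 29.3, Q = (-3.852, 29.31). ∠MQL = 55.6° gives QL at -115.8° from the x-axis; with |QL| = 28.4, L = (-16.21, 3.741). ∠QLW = 61.4° gives LW at 2.800° from the x-axis; with |LW| = 13.1, W = (-3.128, 4.381). Then |FW| = |W − F| = 5.383.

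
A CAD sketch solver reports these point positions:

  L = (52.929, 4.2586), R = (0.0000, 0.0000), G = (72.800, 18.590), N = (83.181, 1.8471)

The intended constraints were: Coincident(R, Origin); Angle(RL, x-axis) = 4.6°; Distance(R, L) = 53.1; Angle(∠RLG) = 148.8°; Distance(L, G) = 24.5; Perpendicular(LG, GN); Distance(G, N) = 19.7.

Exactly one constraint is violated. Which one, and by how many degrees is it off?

Perpendicular(LG, GN) — off by 4.00°.

R = (0.00, 0.00) ✓; RL at 4.600° ✓; |RL| = 53.10 ✓; ∠RLG = 148.8° ✓; |LG| = 24.50 ✓; ∠(LG, GN) = 94.00° ✗; |GN| = 19.70 ✓.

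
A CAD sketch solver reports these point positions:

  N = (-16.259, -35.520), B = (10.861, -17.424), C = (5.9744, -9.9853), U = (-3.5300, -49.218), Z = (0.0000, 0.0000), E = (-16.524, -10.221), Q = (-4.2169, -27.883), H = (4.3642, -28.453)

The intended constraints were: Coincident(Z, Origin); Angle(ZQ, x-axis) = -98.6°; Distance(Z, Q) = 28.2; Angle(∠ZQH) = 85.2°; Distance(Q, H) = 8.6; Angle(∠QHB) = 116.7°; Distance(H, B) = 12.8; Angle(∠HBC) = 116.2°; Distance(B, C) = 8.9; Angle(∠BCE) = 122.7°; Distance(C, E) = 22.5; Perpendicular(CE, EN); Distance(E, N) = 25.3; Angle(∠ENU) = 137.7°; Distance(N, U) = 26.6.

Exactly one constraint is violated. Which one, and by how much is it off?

Distance(N, U) = 26.6 — off by 7.90.

Z = (0.00, 0.00) ✓; ZQ at -98.60° ✓; |ZQ| = 28.20 ✓; ∠ZQH = 85.20° ✓; |QH| = 8.600 ✓; ∠QHB = 116.7° ✓; |HB| = 12.80 ✓; ∠HBC = 116.2° ✓; |BC| = 8.900 ✓; ∠BCE = 122.7° ✓; |CE| = 22.50 ✓; ∠(CE, EN) = 90.00° ✓; |EN| = 25.30 ✓; ∠ENU = 137.7° ✓; |NU| = 18.70 ✗.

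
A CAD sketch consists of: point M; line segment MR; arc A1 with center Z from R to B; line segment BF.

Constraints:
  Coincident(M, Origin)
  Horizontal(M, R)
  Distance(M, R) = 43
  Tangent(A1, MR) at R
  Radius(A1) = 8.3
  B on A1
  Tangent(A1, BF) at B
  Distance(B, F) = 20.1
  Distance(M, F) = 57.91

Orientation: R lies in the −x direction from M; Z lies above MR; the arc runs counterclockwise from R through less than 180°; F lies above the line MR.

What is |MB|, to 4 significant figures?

39.34

M is at the origin; M and R share the same y with |MR| = 43.0 and R on the −x side, so R = (-43.00, 0.000). Since A1 is tangent to MR there, ZR ⟂ MR, so Z = R + (0, 8.3) = (-43.00, 8.300). Since ZB ⟂ BF (tangency), |ZF| = √(8.3² + 20.1²) = 21.75 regardless of where B sits on A1. So F lies on both circle(M, 57.91) and circle(Z, 21.75); the above-MR intersection is F = (-50.24, 28.81). B is the foot of the tangent from F: B = (-36.82, 13.84).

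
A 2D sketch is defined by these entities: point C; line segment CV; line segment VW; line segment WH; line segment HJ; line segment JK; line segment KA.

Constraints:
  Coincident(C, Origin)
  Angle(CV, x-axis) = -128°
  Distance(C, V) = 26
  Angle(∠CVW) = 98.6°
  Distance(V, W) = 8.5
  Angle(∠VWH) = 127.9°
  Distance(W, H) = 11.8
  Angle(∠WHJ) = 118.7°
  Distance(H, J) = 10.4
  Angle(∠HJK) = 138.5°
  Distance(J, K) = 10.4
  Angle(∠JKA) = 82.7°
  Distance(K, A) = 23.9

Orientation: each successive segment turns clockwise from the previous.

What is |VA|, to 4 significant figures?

5.131

∠HJK = 138.5° gives JK at -4.300° from the x-axis; with |JK| = 10.4, K = (-6.502, 0.8628). ∠JKA = 82.7° gives KA at -101.6° from the x-axis; with |KA| = 23.9, A = (-11.31, -22.55). Then |VA| = |A − V| = 5.131.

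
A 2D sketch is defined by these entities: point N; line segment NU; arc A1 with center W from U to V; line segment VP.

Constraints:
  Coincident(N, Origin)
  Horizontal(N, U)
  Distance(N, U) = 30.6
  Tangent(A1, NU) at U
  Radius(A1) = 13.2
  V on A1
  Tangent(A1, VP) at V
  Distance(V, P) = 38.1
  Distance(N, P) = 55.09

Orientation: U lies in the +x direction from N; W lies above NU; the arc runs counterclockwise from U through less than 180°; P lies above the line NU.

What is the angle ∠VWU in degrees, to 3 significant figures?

126°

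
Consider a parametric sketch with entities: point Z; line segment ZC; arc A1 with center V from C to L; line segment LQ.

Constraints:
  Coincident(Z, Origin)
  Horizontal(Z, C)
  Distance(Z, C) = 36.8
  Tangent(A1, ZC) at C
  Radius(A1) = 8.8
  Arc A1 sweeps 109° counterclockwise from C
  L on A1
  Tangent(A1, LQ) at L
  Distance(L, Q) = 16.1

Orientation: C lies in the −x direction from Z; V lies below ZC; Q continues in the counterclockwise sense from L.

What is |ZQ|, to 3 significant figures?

48.1

Z is at the origin; ZC is horizontal with |ZC| = 36.8 and C on the −x side, so C = (-36.8, 0.00). A1 meets ZC tangentially, so VC is at right angles to ZC, so V = C + (0, -8.8) = (-36.8, -8.80). On A1, C sits at bearing 90° from V; a 109° counterclockwise sweep puts L at bearing 199°, so L = V + 8.8·(cos 199°, sin 199°) = (-45.1, -11.7). Since A1 is tangent to LQ there, VL ⟂ LQ, so LQ runs along (−sin 199°, cos 199°); with |LQ| = 16.1, Q = (-39.9, -26.9). Then |ZQ| = |Q − Z| = 48.1.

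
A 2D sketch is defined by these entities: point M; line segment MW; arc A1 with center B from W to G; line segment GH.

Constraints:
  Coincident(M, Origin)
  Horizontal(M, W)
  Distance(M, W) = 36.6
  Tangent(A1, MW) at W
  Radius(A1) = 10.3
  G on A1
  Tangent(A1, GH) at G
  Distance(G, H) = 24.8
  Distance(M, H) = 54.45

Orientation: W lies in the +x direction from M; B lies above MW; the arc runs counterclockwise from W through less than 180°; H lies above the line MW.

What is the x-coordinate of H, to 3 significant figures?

40.0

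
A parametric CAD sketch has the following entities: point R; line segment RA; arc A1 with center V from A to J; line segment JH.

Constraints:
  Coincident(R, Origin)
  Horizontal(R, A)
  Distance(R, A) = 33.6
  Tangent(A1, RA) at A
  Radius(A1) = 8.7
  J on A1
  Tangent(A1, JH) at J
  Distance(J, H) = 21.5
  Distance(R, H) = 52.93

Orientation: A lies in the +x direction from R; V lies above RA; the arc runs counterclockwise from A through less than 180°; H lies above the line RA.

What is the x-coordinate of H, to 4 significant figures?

43.99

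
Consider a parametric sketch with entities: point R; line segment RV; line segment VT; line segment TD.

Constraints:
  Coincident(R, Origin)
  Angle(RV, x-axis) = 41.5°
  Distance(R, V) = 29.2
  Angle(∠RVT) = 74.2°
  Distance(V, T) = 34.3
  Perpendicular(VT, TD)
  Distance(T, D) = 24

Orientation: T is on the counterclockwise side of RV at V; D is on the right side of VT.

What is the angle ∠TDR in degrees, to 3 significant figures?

26.8°

∠RVT = 74.2°, so VT runs at 41.5° + (180° − 74.2°) = 147° from the x-axis; with |VT| = 34.3, T = V + 34.3·(cos 147°, sin 147°) = (-6.99, 37.9). The perpendicularity gives TD at right angles to VT; with |TD| = 24.0 on the right of VT, D = T + 24.0·(0.540, 0.842) = (5.97, 58.1). Then cos ∠TDR = DT·DR / (|DT||DR|), giving 26.8°.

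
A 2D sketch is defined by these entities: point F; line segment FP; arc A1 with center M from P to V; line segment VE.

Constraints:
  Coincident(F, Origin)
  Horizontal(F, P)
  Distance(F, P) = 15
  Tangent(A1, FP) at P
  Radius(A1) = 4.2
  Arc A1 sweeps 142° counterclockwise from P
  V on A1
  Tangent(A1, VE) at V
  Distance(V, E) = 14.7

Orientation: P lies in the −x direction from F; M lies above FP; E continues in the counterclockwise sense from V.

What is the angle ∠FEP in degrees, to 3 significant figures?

26.9°

F is at the origin; FP is horizontal with |FP| = 15.0 and P on the −x side, so P = (-15.0, 0.00). A1 meets FP tangentially, so MP is at right angles to FP, so M = P + (0, 4.2) = (-15.0, 4.20). On A1, P sits at bearing -90° from M; a 142° counterclockwise sweep puts V at bearing 52°, so V = M + 4.2·(cos 52°, sin 52°) = (-12.4, 7.51). Since A1 is tangent to VE there, MV ⟂ VE, so VE runs along (−sin 52°, cos 52°); with |VE| = 14.7, E = (-24.0, 16.6). Then cos ∠FEP = EF·EP / (|EF||EP|), giving 26.9°.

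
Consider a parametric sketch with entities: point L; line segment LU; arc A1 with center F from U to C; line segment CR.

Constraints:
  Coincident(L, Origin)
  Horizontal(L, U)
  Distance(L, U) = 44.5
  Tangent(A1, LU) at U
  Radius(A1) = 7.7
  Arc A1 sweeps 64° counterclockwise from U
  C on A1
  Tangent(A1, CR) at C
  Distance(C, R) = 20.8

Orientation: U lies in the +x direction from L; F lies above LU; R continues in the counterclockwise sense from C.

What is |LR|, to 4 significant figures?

64.77

L is at the origin; LU is horizontal with |LU| = 44.5 and U on the +x side, so U = (44.50, 0.000). Since A1 is tangent to LU there, FU ⟂ LU, so F = U + (0, 7.7) = (44.50, 7.700). On A1, U sits at bearing -90° from F; a 64° counterclockwise sweep puts C at bearing -26°, so C = F + 7.7·(cos -26°, sin -26°) = (51.42, 4.325). Tangency of A1 to CR means the radius FC is perpendicular to CR, so CR runs along (−sin -26°, cos -26°); with |CR| = 20.8, R = (60.54, 23.02). Then |LR| = |R − L| = 64.77.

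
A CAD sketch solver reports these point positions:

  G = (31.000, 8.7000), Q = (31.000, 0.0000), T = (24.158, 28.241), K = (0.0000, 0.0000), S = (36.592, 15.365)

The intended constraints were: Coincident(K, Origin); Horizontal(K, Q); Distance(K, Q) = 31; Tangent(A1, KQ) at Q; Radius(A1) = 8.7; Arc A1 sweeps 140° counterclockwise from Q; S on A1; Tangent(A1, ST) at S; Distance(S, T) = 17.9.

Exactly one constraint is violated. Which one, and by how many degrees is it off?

Tangent(A1, ST) at S — off by 6.00°.

K = (0.00, 0.00) ✓; K.y = 0.00, Q.y = 0.00 ✓; |KQ| = 31.00 ✓; ∠(GQ, QK) = 90.00° ✓; |GQ| = 8.700 ✓; bearing(G→S) − bearing(G→Q) = 140.0° ✓; |GS| = 8.700 ✓; ∠(GS, ST) = 96.00° ✗; |ST| = 17.90 ✓.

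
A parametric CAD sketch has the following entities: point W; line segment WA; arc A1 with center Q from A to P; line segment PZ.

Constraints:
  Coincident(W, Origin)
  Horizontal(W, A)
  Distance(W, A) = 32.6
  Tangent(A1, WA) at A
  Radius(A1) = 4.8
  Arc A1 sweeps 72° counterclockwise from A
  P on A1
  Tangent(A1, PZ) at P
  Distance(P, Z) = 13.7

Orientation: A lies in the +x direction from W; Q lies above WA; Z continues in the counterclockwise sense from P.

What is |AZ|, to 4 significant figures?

18.56

On A1, A sits at bearing -90° from Q; a 72° counterclockwise sweep puts P at bearing -18°, so P = Q + 4.8·(cos -18°, sin -18°) = (37.17, 3.317). The tangent condition forces QP to be normal to PZ, so PZ runs along (−sin -18°, cos -18°); with |PZ| = 13.7, Z = (41.40, 16.35). Then |AZ| = |Z − A| = 18.56.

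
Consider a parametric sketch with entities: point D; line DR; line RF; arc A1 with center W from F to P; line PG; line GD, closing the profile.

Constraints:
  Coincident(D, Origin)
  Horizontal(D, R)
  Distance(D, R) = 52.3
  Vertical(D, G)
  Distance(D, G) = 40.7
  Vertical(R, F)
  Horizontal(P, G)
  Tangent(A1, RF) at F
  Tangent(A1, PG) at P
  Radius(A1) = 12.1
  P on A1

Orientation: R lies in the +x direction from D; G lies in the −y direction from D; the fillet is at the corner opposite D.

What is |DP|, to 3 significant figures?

57.2

The virtual corner opposite D is at (52.3, -40.7). A1 meets RF tangentially, so WF is at right angles to RF and A1 meets PG tangentially, so WP is at right angles to PG, with radius 12.1, so the center W sits 12.1 in from both sides at W = (40.2, -28.6). That places the tangent points at F = (52.3, -28.6) on RF and P = (40.2, -40.7) on PG. Then |DP| = |P − D| = 57.2.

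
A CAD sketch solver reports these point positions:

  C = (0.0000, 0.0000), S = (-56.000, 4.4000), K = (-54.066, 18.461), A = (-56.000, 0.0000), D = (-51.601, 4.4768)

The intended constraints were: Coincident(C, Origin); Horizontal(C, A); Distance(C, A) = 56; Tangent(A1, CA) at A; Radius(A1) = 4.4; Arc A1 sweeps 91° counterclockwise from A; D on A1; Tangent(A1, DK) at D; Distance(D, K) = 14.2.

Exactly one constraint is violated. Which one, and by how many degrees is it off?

Tangent(A1, DK) at D — off by 9.00°.

C = (0.00, 0.00) ✓; C.y = 0.00, A.y = 0.00 ✓; |CA| = 56.00 ✓; ∠(SA, AC) = 90.00° ✓; |SA| = 4.400 ✓; bearing(S→D) − bearing(S→A) = 91.00° ✓; |SD| = 4.400 ✓; ∠(SD, DK) = 81.00° ✗; |DK| = 14.20 ✓.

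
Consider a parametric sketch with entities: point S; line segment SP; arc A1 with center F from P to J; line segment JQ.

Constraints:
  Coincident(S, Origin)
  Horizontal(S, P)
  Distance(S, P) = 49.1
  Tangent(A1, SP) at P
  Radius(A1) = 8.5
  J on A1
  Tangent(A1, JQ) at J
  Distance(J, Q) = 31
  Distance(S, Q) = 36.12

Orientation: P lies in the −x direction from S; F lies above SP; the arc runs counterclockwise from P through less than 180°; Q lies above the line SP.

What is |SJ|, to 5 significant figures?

42.540

S is at the origin; S and P share the same y with |SP| = 49.1 and P on the −x side, so P = (-49.100, 0.0000). The tangent condition forces FP to be normal to SP, so F = P + (0, 8.5) = (-49.100, 8.5000). Since FJ ⟂ JQ (tangency), |FQ| = √(8.5² + 31.0²) = 32.144 regardless of where J sits on A1. So Q lies on both circle(S, 36.12) and circle(F, 32.144); the above-SP intersection is Q = (-23.267, 27.628). J is the foot of the tangent from Q: J = (-42.416, 3.2495).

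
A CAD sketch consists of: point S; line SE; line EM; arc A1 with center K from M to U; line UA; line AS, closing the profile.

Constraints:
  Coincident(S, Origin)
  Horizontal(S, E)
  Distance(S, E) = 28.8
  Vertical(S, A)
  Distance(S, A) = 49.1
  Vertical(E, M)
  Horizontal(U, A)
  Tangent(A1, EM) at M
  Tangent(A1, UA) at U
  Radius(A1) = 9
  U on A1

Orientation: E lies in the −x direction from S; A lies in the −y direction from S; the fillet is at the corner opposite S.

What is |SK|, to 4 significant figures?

44.72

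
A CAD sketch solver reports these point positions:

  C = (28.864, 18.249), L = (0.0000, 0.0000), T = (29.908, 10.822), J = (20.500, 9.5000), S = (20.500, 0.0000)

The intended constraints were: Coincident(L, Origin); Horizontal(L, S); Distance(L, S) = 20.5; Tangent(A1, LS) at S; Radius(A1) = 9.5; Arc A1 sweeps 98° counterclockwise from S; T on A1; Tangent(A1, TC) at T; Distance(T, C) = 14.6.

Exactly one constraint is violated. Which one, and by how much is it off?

Distance(T, C) = 14.6 — off by 7.10.

L = (0.00, 0.00) ✓; L.y = 0.00, S.y = 0.00 ✓; |LS| = 20.50 ✓; ∠(JS, SL) = 90.00° ✓; |JS| = 9.500 ✓; bearing(J→T) − bearing(J→S) = 98.00° ✓; |JT| = 9.500 ✓; ∠(JT, TC) = 90.00° ✓; |TC| = 7.500 ✗.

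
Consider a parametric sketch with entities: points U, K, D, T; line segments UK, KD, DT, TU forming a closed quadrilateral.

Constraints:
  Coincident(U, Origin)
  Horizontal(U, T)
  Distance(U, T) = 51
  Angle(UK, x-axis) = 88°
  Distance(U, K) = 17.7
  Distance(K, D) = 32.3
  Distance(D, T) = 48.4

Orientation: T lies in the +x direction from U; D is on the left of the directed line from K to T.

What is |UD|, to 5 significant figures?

46.668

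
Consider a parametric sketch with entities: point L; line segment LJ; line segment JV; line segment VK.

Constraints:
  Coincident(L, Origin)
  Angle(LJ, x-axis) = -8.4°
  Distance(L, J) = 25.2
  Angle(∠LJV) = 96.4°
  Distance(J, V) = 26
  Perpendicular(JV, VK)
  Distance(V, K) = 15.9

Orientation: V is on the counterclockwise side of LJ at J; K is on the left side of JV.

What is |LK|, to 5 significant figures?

30.225

L is at the origin; LJ runs at -8.4° with length 25.2, so J = 25.2·(cos -8.4°, sin -8.4°) = (24.930, -3.6813). ∠LJV = 96.4°, so JV runs at -8.4° + (180° − 96.4°) = 75.200° from the x-axis; with |JV| = 26.0, V = J + 26.0·(cos 75.200°, sin 75.200°) = (31.571, 21.456). The perpendicularity gives VK at right angles to JV; with |VK| = 15.9 on the left of JV, K = V + 15.9·(-0.96682, 0.25545) = (16.199, 25.518). Then |LK| = |K − L| = 30.225.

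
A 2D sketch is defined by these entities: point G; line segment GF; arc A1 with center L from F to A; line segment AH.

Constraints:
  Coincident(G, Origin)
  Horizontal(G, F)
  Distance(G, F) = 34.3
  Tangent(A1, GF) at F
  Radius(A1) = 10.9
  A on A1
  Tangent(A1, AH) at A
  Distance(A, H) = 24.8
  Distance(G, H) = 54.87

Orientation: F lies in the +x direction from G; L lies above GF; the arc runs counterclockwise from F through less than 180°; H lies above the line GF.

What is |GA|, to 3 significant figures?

46.8

Checks: G.y = 0.00, F.y = 0.00 ✓; ∠(LF, FG) = 90.00° ✓; |LF| = 10.90 ✓; |LA| = 10.90 ✓; ∠(LA, AH) = 90.00° ✓; |AH| = 24.80 ✓; |GH| = 54.87 ✓.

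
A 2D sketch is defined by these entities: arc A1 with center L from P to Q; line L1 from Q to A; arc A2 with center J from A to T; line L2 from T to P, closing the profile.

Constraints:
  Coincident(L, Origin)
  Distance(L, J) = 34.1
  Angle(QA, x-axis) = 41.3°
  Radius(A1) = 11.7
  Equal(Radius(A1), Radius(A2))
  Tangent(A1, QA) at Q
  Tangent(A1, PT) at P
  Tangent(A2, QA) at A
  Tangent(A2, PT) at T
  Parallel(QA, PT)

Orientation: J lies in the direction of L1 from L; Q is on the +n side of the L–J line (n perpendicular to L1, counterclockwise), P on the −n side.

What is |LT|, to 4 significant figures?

36.05

The slot axis is L1's direction at 41.3°, so u = (cos 41.3°, sin 41.3°) = (0.7513, 0.6600) and n = (−sin 41.3°, cos 41.3°) = (-0.6600, 0.7513). L is at the origin and J lies 34.1 along u from L, so J = 34.1·u = (25.62, 22.51). Tangency of A1 to both parallel lines with radius 11.7 puts Q and P at L ± 11.7·n: Q = (-7.722, 8.790), P = (7.722, -8.790). Equal radii place A and T the same way about J: A = J + 11.7·n = (17.90, 31.30), T = J − 11.7·n = (33.34, 13.72). Then |LT| = |T − L| = 36.05.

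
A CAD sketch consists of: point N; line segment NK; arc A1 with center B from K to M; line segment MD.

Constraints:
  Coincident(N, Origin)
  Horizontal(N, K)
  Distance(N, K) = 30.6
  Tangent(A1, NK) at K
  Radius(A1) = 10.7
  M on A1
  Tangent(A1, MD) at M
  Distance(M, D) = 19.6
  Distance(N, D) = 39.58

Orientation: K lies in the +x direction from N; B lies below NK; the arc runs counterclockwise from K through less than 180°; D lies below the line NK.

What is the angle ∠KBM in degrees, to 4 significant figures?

100.0°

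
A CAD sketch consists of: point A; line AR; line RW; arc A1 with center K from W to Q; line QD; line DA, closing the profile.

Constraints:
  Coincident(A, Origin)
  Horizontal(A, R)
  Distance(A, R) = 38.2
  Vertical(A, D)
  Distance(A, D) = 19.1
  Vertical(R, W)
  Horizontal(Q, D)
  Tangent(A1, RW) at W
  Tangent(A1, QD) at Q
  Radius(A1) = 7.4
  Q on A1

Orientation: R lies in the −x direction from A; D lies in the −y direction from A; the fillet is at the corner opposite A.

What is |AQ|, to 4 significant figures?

36.24

A is at the origin; A and R share the same y with |AR| = 38.2 and R on the −x side, so R = (-38.20, 0.000). AD is vertical with |AD| = 19.1 and D on the −y side, so D = (0.000, -19.10). The virtual corner opposite A is at (-38.20, -19.10). Since A1 is tangent to RW there, KW ⟂ RW and A1 meets QD tangentially, so KQ is at right angles to QD, with radius 7.4, so the center K sits 7.4 in from both sides at K = (-30.80, -11.70). That places the tangent points at W = (-38.20, -11.70) on RW and Q = (-30.80, -19.10) on QD. Then |AQ| = |Q − A| = 36.24.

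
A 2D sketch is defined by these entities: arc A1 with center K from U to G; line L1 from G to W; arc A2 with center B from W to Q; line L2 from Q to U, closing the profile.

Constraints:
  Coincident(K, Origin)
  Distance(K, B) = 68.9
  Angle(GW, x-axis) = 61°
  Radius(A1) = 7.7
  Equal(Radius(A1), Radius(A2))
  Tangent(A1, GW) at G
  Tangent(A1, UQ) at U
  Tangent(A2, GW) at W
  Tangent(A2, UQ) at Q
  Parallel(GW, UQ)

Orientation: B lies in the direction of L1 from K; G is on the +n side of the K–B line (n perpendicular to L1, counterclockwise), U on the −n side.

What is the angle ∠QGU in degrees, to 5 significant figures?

77.401°

Tangency of A1 to both parallel lines with radius 7.7 puts G and U at K ± 7.7·n: G = (-6.7346, 3.7330), U = (6.7346, -3.7330). Equal radii place W and Q the same way about B: W = B + 7.7·n = (26.669, 63.994), Q = B − 7.7·n = (40.138, 56.528). Then cos ∠QGU = GQ·GU / (|GQ||GU|), giving 77.401°.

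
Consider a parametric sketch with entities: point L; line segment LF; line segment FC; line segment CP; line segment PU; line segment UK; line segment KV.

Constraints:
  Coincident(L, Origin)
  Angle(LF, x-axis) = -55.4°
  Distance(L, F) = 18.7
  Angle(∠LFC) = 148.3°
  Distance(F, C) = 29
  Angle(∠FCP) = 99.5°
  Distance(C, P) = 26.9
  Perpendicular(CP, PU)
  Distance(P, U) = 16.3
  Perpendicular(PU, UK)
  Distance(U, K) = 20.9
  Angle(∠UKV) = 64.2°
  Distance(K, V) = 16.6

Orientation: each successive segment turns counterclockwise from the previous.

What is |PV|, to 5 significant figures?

13.742

PU is perpendicular to UK, so UK runs at -123.20°; with |UK| = 20.9, K = (26.819, -13.103). ∠UKV = 64.2° gives KV at -7.4000° from the x-axis; with |KV| = 16.6, V = (43.281, -15.241). Then |PV| = |V − P| = 13.742.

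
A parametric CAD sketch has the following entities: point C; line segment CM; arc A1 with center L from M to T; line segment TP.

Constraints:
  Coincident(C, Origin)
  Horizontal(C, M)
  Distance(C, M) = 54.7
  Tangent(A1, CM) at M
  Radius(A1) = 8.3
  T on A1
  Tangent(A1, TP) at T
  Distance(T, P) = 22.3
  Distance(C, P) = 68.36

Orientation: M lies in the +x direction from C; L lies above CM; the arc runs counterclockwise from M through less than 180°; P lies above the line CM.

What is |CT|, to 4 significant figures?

63.62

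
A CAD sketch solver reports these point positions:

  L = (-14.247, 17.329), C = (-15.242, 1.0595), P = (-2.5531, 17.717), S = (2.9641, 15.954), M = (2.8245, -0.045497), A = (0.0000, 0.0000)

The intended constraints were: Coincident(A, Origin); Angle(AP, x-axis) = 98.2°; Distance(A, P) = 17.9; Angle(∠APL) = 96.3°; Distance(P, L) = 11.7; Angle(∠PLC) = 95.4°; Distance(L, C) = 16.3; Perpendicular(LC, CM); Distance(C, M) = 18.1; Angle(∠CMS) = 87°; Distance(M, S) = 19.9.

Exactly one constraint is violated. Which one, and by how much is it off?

Distance(M, S) = 19.9 — off by 3.90.

A = (0.00, 0.00) ✓; AP at 98.20° ✓; |AP| = 17.90 ✓; ∠APL = 96.30° ✓; |PL| = 11.70 ✓; ∠PLC = 95.40° ✓; |LC| = 16.30 ✓; ∠(LC, CM) = 90.00° ✓; |CM| = 18.10 ✓; ∠CMS = 87.00° ✓; |MS| = 16.00 ✗.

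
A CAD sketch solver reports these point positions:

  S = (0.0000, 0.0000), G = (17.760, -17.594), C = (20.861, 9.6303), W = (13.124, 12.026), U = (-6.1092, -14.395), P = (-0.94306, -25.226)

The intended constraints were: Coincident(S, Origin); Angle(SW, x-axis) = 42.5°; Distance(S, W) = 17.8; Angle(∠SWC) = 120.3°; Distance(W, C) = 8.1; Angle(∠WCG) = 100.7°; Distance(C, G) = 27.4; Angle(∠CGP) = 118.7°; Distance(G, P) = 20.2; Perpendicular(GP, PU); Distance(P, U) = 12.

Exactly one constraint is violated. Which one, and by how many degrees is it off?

Perpendicular(GP, PU) — off by 3.30°.

S = (0.00, 0.00) ✓; SW at 42.50° ✓; |SW| = 17.80 ✓; ∠SWC = 120.3° ✓; |WC| = 8.099 ✓; ∠WCG = 100.7° ✓; |CG| = 27.40 ✓; ∠CGP = 118.7° ✓; |GP| = 20.20 ✓; ∠(GP, PU) = 86.70° ✗; |PU| = 12.00 ✓.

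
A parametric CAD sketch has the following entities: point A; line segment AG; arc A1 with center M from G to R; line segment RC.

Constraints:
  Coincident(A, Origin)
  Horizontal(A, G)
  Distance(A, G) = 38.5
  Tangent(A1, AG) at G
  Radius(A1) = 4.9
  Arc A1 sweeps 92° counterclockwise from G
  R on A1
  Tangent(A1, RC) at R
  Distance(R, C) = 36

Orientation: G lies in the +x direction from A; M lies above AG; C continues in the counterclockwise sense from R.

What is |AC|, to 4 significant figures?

58.83

A is at the origin; AG is horizontal with |AG| = 38.5 and G on the +x side, so G = (38.50, 0.000). A1 meets AG tangentially, so MG is at right angles to AG, so M = G + (0, 4.9) = (38.50, 4.900). On A1, G sits at bearing -90° from M; a 92° counterclockwise sweep puts R at bearing 2°, so R = M + 4.9·(cos 2°, sin 2°) = (43.40, 5.071). A1 meets RC tangentially, so MR is at right angles to RC, so RC runs along (−sin 2°, cos 2°); with |RC| = 36.0, C = (42.14, 41.05). Then |AC| = |C − A| = 58.83.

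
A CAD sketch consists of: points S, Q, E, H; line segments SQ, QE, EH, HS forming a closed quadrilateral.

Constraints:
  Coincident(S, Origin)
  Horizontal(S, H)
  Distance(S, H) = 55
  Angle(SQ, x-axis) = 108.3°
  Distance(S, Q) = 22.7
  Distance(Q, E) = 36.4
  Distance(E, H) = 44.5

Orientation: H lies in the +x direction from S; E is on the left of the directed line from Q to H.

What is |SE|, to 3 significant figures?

43.7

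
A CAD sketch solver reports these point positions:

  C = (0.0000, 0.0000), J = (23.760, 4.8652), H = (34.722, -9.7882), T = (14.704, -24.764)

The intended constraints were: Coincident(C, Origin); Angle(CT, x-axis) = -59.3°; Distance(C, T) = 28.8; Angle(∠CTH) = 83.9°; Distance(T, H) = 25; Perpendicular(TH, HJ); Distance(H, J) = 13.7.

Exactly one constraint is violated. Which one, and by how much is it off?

Distance(H, J) = 13.7 — off by 4.60.

C = (0.00, 0.00) ✓; CT at -59.30° ✓; |CT| = 28.80 ✓; ∠CTH = 83.90° ✓; |TH| = 25.00 ✓; ∠(TH, HJ) = 90.00° ✓; |HJ| = 18.30 ✗.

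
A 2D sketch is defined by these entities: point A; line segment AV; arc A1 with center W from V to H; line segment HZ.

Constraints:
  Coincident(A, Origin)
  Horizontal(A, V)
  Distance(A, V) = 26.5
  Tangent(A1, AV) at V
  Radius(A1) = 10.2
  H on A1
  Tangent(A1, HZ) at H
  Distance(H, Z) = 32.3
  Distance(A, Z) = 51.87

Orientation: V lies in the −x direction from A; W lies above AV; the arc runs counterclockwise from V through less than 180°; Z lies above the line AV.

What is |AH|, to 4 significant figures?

21.61

A is at the origin; A and V share the same y with |AV| = 26.5 and V on the −x side, so V = (-26.50, 0.000). Tangency of A1 to AV means the radius WV is perpendicular to AV, so W = V + (0, 10.2) = (-26.50, 10.20). Since WH ⟂ HZ (tangency), |WZ| = √(10.2² + 32.3²) = 33.87 regardless of where H sits on A1. So Z lies on both circle(A, 51.87) and circle(W, 33.87); the above-AV intersection is Z = (-27.37, 44.06). H is the foot of the tangent from Z: H = (-16.86, 13.52).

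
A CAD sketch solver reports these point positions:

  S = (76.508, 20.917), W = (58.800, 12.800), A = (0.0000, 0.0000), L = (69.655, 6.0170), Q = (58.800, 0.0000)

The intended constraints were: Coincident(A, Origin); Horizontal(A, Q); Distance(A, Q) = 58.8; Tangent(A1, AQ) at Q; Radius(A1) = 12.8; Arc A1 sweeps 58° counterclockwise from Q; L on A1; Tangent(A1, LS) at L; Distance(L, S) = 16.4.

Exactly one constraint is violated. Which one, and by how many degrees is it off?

Tangent(A1, LS) at L — off by 7.30°.

A = (0.00, 0.00) ✓; A.y = 0.00, Q.y = 0.00 ✓; |AQ| = 58.80 ✓; ∠(WQ, QA) = 90.00° ✓; |WQ| = 12.80 ✓; bearing(W→L) − bearing(W→Q) = 58.00° ✓; |WL| = 12.80 ✓; ∠(WL, LS) = 82.70° ✗; |LS| = 16.40 ✓.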